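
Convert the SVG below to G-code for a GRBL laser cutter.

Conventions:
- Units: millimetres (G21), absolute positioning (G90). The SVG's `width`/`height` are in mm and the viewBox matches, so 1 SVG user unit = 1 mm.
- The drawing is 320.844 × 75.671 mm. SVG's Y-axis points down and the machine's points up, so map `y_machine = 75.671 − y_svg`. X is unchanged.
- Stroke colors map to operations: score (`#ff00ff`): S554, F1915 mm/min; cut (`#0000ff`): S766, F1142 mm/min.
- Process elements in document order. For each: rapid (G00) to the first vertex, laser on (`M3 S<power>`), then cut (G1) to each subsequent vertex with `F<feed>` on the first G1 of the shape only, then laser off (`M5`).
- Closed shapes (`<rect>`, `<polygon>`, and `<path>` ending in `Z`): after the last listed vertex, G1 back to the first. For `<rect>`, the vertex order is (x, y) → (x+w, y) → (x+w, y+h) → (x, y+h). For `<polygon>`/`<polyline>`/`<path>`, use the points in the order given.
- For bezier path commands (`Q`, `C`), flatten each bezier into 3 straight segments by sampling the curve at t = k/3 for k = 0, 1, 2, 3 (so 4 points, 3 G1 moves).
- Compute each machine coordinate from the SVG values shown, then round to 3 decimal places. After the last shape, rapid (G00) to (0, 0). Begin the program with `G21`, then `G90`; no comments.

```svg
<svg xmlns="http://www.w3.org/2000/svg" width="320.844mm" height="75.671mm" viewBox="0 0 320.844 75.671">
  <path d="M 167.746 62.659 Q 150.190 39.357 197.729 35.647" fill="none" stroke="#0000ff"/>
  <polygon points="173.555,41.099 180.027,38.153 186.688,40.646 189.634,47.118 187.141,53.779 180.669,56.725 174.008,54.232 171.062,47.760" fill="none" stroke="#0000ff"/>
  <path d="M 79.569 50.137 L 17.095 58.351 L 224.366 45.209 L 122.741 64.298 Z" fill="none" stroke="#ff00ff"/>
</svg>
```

viewBox `0 0 320.844 75.671` with mm width/height → 1 unit = 1 mm. Flip: y_m = 75.671 − y_svg.

**Shape 1** — `<path>` quadratic bezier, stroke `#0000ff` → cut (S766, F1142). Control points (SVG): P0=(167.746,62.659), P1=(150.190,39.357), P2=(197.729,35.647); sampled at t=k/3. Machine vertices: (167.746,13.012) → (163.275,26.370) → (173.269,35.374) → (197.729,40.024). Open path.

**Shape 2** — `<polygon>` regular polygon, stroke `#0000ff` → cut (S766, F1142). Machine vertices: (173.555,34.572) → (180.027,37.518) → (186.688,35.025) → (189.634,28.553) → (187.141,21.892) → (180.669,18.946) → (174.008,21.439) → (171.062,27.911) → (173.555,34.572). Closed: final G1 returns to the first vertex.

**Shape 3** — `<path>` closed polygon, stroke `#ff00ff` → score (S554, F1915). Machine vertices: (79.569,25.534) → (17.095,17.320) → (224.366,30.462) → (122.741,11.373) → (79.569,25.534). Closed: final G1 returns to the first vertex.

G21
G90
G00 X167.746 Y13.012
M3 S766
G1 X163.275 Y26.370 F1142
G1 X173.269 Y35.374
G1 X197.729 Y40.024
M5
G00 X173.555 Y34.572
M3 S766
G1 X180.027 Y37.518 F1142
G1 X186.688 Y35.025
G1 X189.634 Y28.553
G1 X187.141 Y21.892
G1 X180.669 Y18.946
G1 X174.008 Y21.439
G1 X171.062 Y27.911
G1 X173.555 Y34.572
M5
G00 X79.569 Y25.534
M3 S554
G1 X17.095 Y17.320 F1915
G1 X224.366 Y30.462
G1 X122.741 Y11.373
G1 X79.569 Y25.534
M5
G00 X0.000 Y0.000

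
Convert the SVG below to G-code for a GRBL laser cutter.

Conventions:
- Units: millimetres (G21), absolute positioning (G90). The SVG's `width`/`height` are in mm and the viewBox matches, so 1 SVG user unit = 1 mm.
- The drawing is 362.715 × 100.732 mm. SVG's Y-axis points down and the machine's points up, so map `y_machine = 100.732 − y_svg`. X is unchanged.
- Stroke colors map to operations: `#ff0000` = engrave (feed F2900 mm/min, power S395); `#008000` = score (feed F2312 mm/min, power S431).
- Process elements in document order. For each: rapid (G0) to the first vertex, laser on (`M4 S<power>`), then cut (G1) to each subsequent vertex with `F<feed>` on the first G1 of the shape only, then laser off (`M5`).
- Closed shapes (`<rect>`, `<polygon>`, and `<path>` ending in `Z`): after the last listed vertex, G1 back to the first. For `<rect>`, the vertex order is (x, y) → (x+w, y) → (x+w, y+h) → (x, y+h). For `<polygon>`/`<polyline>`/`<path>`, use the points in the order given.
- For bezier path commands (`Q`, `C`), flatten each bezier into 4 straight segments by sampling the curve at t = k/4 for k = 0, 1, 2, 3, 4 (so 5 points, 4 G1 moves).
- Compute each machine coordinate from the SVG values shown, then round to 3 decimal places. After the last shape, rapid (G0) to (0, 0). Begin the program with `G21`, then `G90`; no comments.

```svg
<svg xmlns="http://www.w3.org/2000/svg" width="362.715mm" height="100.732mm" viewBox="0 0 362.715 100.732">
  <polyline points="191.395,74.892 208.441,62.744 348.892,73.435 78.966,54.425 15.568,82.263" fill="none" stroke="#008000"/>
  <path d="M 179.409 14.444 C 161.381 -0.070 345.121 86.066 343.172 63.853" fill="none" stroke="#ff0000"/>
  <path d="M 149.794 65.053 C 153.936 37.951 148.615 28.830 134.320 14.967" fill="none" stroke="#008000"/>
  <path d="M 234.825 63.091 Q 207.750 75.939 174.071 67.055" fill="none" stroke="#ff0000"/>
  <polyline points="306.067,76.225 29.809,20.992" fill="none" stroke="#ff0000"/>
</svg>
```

Since the viewBox matches the mm dimensions, user units are millimetres directly. The only transform is the Y-flip y_m = 100.732 − y_svg.

Shape 1 is a open polyline drawn with `<polyline>`. Its stroke #008000 means score at S431, F2312. After flipping Y the toolpath is (191.395,25.840) → (208.441,37.988) → (348.892,27.297) → (78.966,46.307) → (15.568,18.469).

Shape 2 is a cubic bezier drawn with `<path>`. Its stroke #ff0000 means engrave at S395, F2900. After flipping Y the toolpath is (179.409,86.288) → (197.665,81.567) → (255.261,58.696) → (315.871,37.269) → (343.172,36.879).

Shape 3 is a cubic bezier drawn with `<path>`. Its stroke #008000 means score at S431, F2312. After flipping Y the toolpath is (149.794,35.679) → (151.134,52.989) → (148.971,65.687) → (143.351,75.902) → (134.320,85.765).

Shape 4 is a quadratic bezier drawn with `<path>`. Its stroke #ff0000 means engrave at S395, F2900. After flipping Y the toolpath is (234.825,37.641) → (220.875,32.575) → (206.099,30.226) → (190.498,30.593) → (174.071,33.677).

Shape 5 is a line segment drawn with `<polyline>`. Its stroke #ff0000 means engrave at S395, F2900. After flipping Y the toolpath is (306.067,24.507) → (29.809,79.740).

G21
G90
G0 X191.395 Y25.840
M4 S431
G1 X208.441 Y37.988 F2312
G1 X348.892 Y27.297
G1 X78.966 Y46.307
G1 X15.568 Y18.469
M5
G0 X179.409 Y86.288
M4 S395
G1 X197.665 Y81.567 F2900
G1 X255.261 Y58.696
G1 X315.871 Y37.269
G1 X343.172 Y36.879
M5
G0 X149.794 Y35.679
M4 S431
G1 X151.134 Y52.989 F2312
G1 X148.971 Y65.687
G1 X143.351 Y75.902
G1 X134.320 Y85.765
M5
G0 X234.825 Y37.641
M4 S395
G1 X220.875 Y32.575 F2900
G1 X206.099 Y30.226
G1 X190.498 Y30.593
G1 X174.071 Y33.677
M5
G0 X306.067 Y24.507
M4 S395
G1 X29.809 Y79.740 F2900
M5
G0 X0.000 Y0.000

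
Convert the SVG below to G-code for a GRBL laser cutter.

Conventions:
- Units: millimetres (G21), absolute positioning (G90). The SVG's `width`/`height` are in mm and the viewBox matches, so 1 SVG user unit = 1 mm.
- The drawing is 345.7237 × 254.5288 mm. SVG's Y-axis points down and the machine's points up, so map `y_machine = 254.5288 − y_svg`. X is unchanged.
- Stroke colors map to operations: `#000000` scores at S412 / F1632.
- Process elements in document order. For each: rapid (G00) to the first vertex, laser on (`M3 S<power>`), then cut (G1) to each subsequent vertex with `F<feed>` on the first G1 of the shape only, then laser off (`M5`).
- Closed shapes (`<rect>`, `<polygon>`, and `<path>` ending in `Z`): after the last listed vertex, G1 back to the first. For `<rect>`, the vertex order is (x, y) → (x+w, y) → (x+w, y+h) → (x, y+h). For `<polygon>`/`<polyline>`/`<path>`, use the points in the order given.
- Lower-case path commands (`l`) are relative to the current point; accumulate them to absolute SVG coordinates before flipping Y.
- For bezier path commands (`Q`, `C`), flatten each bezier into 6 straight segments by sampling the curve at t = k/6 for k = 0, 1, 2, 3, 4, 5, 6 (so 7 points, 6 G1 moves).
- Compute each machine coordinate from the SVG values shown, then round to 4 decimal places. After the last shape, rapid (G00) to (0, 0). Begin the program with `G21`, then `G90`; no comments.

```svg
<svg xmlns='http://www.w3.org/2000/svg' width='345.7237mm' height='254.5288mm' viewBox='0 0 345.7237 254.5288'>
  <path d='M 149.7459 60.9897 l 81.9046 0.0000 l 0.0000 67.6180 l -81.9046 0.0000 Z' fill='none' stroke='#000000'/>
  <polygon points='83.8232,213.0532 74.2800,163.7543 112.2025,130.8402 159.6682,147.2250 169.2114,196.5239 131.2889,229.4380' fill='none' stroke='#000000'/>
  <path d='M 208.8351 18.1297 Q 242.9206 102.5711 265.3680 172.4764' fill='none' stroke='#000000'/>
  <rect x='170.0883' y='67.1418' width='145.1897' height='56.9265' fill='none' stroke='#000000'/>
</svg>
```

viewBox `0 0 345.7237 254.5288` with mm width/height → 1 unit = 1 mm. Flip: y_m = 254.5288 − y_svg.

**Shape 1** — `<path>` rectangle, stroke `#000000` → score (S412, F1632). Machine vertices: (149.7459,193.5391) → (231.6505,193.5391) → (231.6505,125.9211) → (149.7459,125.9211) → (149.7459,193.5391). Closed: final G1 returns to the first vertex.

**Shape 2** — `<polygon>` regular polygon, stroke `#000000` → score (S412, F1632). Machine vertices: (83.8232,41.4756) → (74.2800,90.7745) → (112.2025,123.6886) → (159.6682,107.3038) → (169.2114,58.0049) → (131.2889,25.0908) → (83.8232,41.4756). Closed: final G1 returns to the first vertex.

**Shape 3** — `<path>` quadratic bezier, stroke `#000000` → score (S412, F1632). Control points (SVG): P0=(208.8351,18.1297), P1=(242.9206,102.5711), P2=(265.3680,172.4764); sampled at t=k/6. Machine vertices: (208.8351,236.3991) → (219.8737,208.6557) → (230.2656,181.7200) → (240.0111,155.5917) → (249.1099,130.2711) → (257.5623,105.7579) → (265.3680,82.0524). Open path.

**Shape 4** — `<rect>` rectangle, stroke `#000000` → score (S412, F1632). Machine vertices: (170.0883,187.3870) → (315.2780,187.3870) → (315.2780,130.4605) → (170.0883,130.4605) → (170.0883,187.3870). Closed: final G1 returns to the first vertex.

G21
G90
G00 X149.7459 Y193.5391
M3 S412
G1 X231.6505 Y193.5391 F1632
G1 X231.6505 Y125.9211
G1 X149.7459 Y125.9211
G1 X149.7459 Y193.5391
M5
G00 X83.8232 Y41.4756
M3 S412
G1 X74.2800 Y90.7745 F1632
G1 X112.2025 Y123.6886
G1 X159.6682 Y107.3038
G1 X169.2114 Y58.0049
G1 X131.2889 Y25.0908
G1 X83.8232 Y41.4756
M5
G00 X208.8351 Y236.3991
M3 S412
G1 X219.8737 Y208.6557 F1632
G1 X230.2656 Y181.7200
G1 X240.0111 Y155.5917
G1 X249.1099 Y130.2711
G1 X257.5623 Y105.7579
G1 X265.3680 Y82.0524
M5
G00 X170.0883 Y187.3870
M3 S412
G1 X315.2780 Y187.3870 F1632
G1 X315.2780 Y130.4605
G1 X170.0883 Y130.4605
G1 X170.0883 Y187.3870
M5
G00 X0.0000 Y0.0000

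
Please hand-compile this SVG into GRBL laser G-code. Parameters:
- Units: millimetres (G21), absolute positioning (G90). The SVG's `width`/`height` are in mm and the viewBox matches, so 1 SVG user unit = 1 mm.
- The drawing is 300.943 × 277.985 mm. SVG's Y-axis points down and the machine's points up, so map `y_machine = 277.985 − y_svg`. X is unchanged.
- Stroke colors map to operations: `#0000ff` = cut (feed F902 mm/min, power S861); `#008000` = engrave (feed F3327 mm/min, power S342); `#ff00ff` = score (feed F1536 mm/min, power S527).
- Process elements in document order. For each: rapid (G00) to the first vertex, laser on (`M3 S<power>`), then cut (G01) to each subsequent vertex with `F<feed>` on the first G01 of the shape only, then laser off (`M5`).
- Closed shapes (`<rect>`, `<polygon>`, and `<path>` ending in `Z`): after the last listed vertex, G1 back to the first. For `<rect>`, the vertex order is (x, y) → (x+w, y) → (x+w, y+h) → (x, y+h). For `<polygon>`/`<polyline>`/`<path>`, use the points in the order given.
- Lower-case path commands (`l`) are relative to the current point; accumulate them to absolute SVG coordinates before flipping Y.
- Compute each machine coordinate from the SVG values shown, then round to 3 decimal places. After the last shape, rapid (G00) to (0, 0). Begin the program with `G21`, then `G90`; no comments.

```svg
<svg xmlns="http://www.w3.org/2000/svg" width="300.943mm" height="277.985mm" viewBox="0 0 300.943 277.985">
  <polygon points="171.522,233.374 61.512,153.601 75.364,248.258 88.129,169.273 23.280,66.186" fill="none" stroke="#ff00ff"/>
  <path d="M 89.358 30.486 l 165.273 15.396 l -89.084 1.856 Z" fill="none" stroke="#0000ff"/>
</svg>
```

G21
G90
G00 X171.522 Y44.611
M3 S527
G01 X61.512 Y124.384 F1536
G01 X75.364 Y29.727
G01 X88.129 Y108.712
G01 X23.280 Y211.799
G01 X171.522 Y44.611
M5
G00 X89.358 Y247.499
M3 S861
G01 X254.631 Y232.103 F902
G01 X165.547 Y230.247
G01 X89.358 Y247.499
M5
G00 X0.000 Y0.000

Since the viewBox matches the mm dimensions, user units are millimetres directly. The only transform is the Y-flip y_m = 277.985 − y_svg.

Shape 1 is a closed polygon drawn with `<polygon>`. Its stroke #ff00ff means score at S527, F1536. After flipping Y the toolpath is (171.522,44.611) → (61.512,124.384) → (75.364,29.727) → (88.129,108.712) → (23.280,211.799) → (171.522,44.611), returning to the start.

Shape 2 is a closed polygon drawn with `<path>`. Its stroke #0000ff means cut at S861, F902. After flipping Y the toolpath is (89.358,247.499) → (254.631,232.103) → (165.547,230.247) → (89.358,247.499), returning to the start.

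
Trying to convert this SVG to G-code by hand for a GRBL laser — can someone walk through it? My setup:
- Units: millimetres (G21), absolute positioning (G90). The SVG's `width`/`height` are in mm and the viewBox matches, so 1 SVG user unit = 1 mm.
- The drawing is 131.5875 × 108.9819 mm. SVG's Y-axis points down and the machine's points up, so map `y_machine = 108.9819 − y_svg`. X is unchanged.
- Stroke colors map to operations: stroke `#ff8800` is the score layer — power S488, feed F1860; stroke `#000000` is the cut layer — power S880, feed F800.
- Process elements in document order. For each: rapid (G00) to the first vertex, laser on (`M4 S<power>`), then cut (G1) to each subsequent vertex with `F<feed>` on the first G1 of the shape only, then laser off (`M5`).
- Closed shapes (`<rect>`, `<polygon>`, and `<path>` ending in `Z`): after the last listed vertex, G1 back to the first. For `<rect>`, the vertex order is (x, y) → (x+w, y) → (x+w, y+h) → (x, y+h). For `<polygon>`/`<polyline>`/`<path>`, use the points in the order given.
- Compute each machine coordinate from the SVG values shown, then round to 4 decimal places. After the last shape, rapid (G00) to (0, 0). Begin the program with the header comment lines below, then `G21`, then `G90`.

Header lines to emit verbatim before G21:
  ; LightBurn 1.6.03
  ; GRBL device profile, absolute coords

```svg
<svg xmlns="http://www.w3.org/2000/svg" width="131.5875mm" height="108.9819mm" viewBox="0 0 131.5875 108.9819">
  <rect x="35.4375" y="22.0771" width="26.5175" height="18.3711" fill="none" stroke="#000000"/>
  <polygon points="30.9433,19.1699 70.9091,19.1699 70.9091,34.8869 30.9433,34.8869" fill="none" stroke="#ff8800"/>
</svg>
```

viewBox `0 0 131.5875 108.9819` with mm width/height → 1 unit = 1 mm. Flip: y_m = 108.9819 − y_svg.

**Shape 1** — `<rect>` rectangle, stroke `#000000` → cut (S880, F800). Machine vertices: (35.4375,86.9048) → (61.9550,86.9048) → (61.9550,68.5337) → (35.4375,68.5337) → (35.4375,86.9048). Closed: final G1 returns to the first vertex.

**Shape 2** — `<polygon>` rectangle, stroke `#ff8800` → score (S488, F1860). Machine vertices: (30.9433,89.8120) → (70.9091,89.8120) → (70.9091,74.0950) → (30.9433,74.0950) → (30.9433,89.8120). Closed: final G1 returns to the first vertex.

; LightBurn 1.6.03
; GRBL device profile, absolute coords
G21
G90
G00 X35.4375 Y86.9048
M4 S880
G1 X61.9550 Y86.9048 F800
G1 X61.9550 Y68.5337
G1 X35.4375 Y68.5337
G1 X35.4375 Y86.9048
M5
G00 X30.9433 Y89.8120
M4 S488
G1 X70.9091 Y89.8120 F1860
G1 X70.9091 Y74.0950
G1 X30.9433 Y74.0950
G1 X30.9433 Y89.8120
M5
G00 X0.0000 Y0.0000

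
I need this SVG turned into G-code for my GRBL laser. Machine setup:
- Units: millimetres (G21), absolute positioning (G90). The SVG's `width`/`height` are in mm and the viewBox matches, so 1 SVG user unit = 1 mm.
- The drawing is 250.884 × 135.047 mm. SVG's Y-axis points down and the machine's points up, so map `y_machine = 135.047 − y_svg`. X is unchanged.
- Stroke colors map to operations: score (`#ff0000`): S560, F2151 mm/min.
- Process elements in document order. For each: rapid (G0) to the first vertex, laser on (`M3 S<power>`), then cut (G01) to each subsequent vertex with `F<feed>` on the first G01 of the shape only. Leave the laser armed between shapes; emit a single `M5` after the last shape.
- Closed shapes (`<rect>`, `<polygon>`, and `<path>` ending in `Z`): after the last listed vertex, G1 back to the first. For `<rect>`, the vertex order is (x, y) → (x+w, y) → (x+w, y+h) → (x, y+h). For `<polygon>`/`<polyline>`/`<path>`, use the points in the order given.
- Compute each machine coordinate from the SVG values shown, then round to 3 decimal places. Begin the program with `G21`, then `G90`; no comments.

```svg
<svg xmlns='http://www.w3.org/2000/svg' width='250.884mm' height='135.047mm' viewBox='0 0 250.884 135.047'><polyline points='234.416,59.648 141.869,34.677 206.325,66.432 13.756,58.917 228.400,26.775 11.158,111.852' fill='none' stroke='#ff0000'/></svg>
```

G21
G90
G0 X234.416 Y75.399
M3 S560
G01 X141.869 Y100.370 F2151
G01 X206.325 Y68.615
G01 X13.756 Y76.130
G01 X228.400 Y108.272
G01 X11.158 Y23.195
M5

1 u = 1 mm; y_m = 135.047 − y.

[1] `<polyline>` open polyline, #ff0000→score S560 F2151: (234.416,75.399) → (141.869,100.370) → (206.325,68.615) → (13.756,76.130) → (228.400,108.272) → (11.158,23.195)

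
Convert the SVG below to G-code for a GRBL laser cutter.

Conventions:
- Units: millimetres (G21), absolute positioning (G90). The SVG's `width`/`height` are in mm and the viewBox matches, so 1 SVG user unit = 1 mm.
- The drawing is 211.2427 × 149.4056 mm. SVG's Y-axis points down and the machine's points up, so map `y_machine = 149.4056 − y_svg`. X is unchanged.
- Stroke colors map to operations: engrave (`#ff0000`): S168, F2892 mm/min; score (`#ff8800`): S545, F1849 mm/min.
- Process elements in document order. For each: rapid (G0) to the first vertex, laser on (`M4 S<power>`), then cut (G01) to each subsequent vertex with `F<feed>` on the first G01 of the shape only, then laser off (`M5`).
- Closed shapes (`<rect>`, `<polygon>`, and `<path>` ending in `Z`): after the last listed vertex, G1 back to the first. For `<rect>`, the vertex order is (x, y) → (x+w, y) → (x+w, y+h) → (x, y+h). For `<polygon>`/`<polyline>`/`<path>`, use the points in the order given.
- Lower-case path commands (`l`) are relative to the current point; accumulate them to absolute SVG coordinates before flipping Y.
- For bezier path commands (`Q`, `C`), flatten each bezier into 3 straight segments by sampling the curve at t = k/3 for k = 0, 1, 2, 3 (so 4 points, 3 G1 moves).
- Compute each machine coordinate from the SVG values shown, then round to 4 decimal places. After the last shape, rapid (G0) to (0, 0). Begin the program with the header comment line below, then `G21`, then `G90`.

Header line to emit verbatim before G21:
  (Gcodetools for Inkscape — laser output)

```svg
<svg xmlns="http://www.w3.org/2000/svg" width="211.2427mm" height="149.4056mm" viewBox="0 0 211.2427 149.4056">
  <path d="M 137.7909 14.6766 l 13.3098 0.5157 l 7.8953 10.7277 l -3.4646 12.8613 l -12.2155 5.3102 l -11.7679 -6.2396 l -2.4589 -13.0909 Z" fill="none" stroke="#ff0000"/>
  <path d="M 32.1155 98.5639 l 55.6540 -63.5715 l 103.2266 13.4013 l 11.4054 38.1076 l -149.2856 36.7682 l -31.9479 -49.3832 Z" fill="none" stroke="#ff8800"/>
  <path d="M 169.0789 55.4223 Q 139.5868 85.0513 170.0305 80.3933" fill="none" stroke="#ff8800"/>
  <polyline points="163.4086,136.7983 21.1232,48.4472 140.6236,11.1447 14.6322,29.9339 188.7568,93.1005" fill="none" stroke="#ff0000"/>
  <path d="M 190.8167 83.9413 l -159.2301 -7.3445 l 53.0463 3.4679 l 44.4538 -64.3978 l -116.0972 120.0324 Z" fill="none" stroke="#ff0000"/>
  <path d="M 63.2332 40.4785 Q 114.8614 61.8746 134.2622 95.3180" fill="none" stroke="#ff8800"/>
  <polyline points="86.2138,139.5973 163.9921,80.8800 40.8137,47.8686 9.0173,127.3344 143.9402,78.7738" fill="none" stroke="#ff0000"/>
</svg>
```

Since the viewBox matches the mm dimensions, user units are millimetres directly. The only transform is the Y-flip y_m = 149.4056 − y_svg.

Shape 1 is a regular polygon drawn with `<path>`. Its stroke #ff0000 means engrave at S168, F2892. After flipping Y the toolpath is (137.7909,134.7290) → (151.1007,134.2133) → (158.9960,123.4856) → (155.5314,110.6243) → (143.3159,105.3141) → (131.5480,111.5537) → (129.0891,124.6446) → (137.7909,134.7290), returning to the start.

Shape 2 is a closed polygon drawn with `<path>`. Its stroke #ff8800 means score at S545, F1849. After flipping Y the toolpath is (32.1155,50.8417) → (87.7695,114.4132) → (190.9961,101.0119) → (202.4015,62.9043) → (53.1159,26.1361) → (21.1680,75.5193) → (32.1155,50.8417), returning to the start.

Shape 3 is a quadratic bezier drawn with `<path>`. Its stroke #ff8800 means score at S545, F1849. After flipping Y the toolpath is (169.0789,93.9833) → (156.0770,78.0403) → (156.3942,69.7166) → (170.0305,69.0123).

Shape 4 is a open polyline drawn with `<polyline>`. Its stroke #ff0000 means engrave at S168, F2892. After flipping Y the toolpath is (163.4086,12.6073) → (21.1232,100.9584) → (140.6236,138.2609) → (14.6322,119.4717) → (188.7568,56.3051).

Shape 5 is a closed polygon drawn with `<path>`. Its stroke #ff0000 means engrave at S168, F2892. After flipping Y the toolpath is (190.8167,65.4643) → (31.5866,72.8088) → (84.6329,69.3409) → (129.0867,133.7387) → (12.9895,13.7063) → (190.8167,65.4643), returning to the start.

Shape 6 is a quadratic bezier drawn with `<path>`. Its stroke #ff8800 means score at S545, F1849. After flipping Y the toolpath is (63.2332,108.9271) → (94.0712,93.3244) → (117.7475,75.0446) → (134.2622,54.0876).

Shape 7 is a open polyline drawn with `<polyline>`. Its stroke #ff0000 means engrave at S168, F2892. After flipping Y the toolpath is (86.2138,9.8083) → (163.9921,68.5256) → (40.8137,101.5370) → (9.0173,22.0712) → (143.9402,70.6318).

(Gcodetools for Inkscape — laser output)
G21
G90
G0 X137.7909 Y134.7290
M4 S168
G01 X151.1007 Y134.2133 F2892
G01 X158.9960 Y123.4856
G01 X155.5314 Y110.6243
G01 X143.3159 Y105.3141
G01 X131.5480 Y111.5537
G01 X129.0891 Y124.6446
G01 X137.7909 Y134.7290
M5
G0 X32.1155 Y50.8417
M4 S545
G01 X87.7695 Y114.4132 F1849
G01 X190.9961 Y101.0119
G01 X202.4015 Y62.9043
G01 X53.1159 Y26.1361
G01 X21.1680 Y75.5193
G01 X32.1155 Y50.8417
M5
G0 X169.0789 Y93.9833
M4 S545
G01 X156.0770 Y78.0403 F1849
G01 X156.3942 Y69.7166
G01 X170.0305 Y69.0123
M5
G0 X163.4086 Y12.6073
M4 S168
G01 X21.1232 Y100.9584 F2892
G01 X140.6236 Y138.2609
G01 X14.6322 Y119.4717
G01 X188.7568 Y56.3051
M5
G0 X190.8167 Y65.4643
M4 S168
G01 X31.5866 Y72.8088 F2892
G01 X84.6329 Y69.3409
G01 X129.0867 Y133.7387
G01 X12.9895 Y13.7063
G01 X190.8167 Y65.4643
M5
G0 X63.2332 Y108.9271
M4 S545
G01 X94.0712 Y93.3244 F1849
G01 X117.7475 Y75.0446
G01 X134.2622 Y54.0876
M5
G0 X86.2138 Y9.8083
M4 S168
G01 X163.9921 Y68.5256 F2892
G01 X40.8137 Y101.5370
G01 X9.0173 Y22.0712
G01 X143.9402 Y70.6318
M5
G0 X0.0000 Y0.0000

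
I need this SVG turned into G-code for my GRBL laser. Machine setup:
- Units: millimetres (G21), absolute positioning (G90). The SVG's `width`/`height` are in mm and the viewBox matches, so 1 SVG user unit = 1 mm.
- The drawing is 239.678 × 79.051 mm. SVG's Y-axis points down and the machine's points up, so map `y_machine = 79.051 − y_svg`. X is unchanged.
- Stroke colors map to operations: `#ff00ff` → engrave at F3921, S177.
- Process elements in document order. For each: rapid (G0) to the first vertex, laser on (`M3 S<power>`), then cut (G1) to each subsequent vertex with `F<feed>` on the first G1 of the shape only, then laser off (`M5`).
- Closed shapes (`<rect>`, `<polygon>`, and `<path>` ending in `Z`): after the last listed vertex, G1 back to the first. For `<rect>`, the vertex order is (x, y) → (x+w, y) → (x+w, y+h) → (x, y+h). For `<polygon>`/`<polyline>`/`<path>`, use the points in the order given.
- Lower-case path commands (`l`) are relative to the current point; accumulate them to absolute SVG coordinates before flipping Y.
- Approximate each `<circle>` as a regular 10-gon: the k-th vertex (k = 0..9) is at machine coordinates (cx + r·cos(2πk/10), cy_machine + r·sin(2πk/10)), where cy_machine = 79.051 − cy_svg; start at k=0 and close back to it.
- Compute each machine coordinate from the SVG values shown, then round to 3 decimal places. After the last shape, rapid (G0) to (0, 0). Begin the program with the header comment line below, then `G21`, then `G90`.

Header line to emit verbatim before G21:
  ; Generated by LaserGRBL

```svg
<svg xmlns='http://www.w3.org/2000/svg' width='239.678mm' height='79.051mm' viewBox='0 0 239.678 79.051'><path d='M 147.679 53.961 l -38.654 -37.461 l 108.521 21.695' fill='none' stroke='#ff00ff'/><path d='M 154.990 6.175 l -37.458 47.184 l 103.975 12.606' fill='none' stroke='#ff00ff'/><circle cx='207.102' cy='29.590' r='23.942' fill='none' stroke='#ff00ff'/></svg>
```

Since the viewBox matches the mm dimensions, user units are millimetres directly. The only transform is the Y-flip y_m = 79.051 − y_svg.

Shape 1 is a open polyline drawn with `<path>`. Its stroke #ff00ff means engrave at S177, F3921. After flipping Y the toolpath is (147.679,25.090) → (109.025,62.551) → (217.546,40.856).

Shape 2 is a open polyline drawn with `<path>`. Its stroke #ff00ff means engrave at S177, F3921. After flipping Y the toolpath is (154.990,72.876) → (117.532,25.692) → (221.507,13.086).

Shape 3 is a circle drawn with `<circle>`. Its stroke #ff00ff means engrave at S177, F3921. After flipping Y the toolpath is (231.044,49.461) → (226.471,63.534) → (214.500,72.231) → (199.704,72.231) → (187.733,63.534) → (183.160,49.461) → (187.733,35.388) → (199.704,26.691) → (214.500,26.691) → (226.471,35.388) → (231.044,49.461), returning to the start.

; Generated by LaserGRBL
G21
G90
G0 X147.679 Y25.090
M3 S177
G1 X109.025 Y62.551 F3921
G1 X217.546 Y40.856
M5
G0 X154.990 Y72.876
M3 S177
G1 X117.532 Y25.692 F3921
G1 X221.507 Y13.086
M5
G0 X231.044 Y49.461
M3 S177
G1 X226.471 Y63.534 F3921
G1 X214.500 Y72.231
G1 X199.704 Y72.231
G1 X187.733 Y63.534
G1 X183.160 Y49.461
G1 X187.733 Y35.388
G1 X199.704 Y26.691
G1 X214.500 Y26.691
G1 X226.471 Y35.388
G1 X231.044 Y49.461
M5
G0 X0.000 Y0.000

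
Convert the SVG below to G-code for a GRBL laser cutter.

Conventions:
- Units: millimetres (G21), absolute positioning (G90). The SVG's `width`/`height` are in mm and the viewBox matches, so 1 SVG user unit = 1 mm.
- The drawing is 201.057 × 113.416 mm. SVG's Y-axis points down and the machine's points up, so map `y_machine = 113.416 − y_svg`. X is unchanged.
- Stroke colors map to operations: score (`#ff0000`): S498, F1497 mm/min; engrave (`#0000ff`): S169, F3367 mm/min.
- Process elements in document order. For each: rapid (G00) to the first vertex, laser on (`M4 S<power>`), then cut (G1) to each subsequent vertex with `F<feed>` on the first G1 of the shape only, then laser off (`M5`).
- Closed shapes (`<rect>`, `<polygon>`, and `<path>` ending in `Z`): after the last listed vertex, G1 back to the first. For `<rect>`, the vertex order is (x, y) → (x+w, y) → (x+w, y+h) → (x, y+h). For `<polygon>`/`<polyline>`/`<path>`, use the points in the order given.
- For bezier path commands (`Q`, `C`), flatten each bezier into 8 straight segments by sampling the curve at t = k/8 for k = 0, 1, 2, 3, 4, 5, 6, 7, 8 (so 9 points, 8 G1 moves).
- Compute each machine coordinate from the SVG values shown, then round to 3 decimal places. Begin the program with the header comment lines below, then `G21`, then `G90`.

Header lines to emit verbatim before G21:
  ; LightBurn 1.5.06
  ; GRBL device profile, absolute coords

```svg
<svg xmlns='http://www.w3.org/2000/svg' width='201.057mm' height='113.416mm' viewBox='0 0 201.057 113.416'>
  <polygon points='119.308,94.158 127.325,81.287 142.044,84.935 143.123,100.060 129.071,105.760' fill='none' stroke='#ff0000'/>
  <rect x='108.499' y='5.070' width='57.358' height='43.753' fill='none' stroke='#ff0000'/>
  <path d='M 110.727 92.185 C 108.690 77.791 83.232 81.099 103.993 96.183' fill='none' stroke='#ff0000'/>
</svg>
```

; LightBurn 1.5.06
; GRBL device profile, absolute coords
G21
G90
G00 X119.308 Y19.258
M4 S498
G1 X127.325 Y32.129 F1497
G1 X142.044 Y28.481
G1 X143.123 Y13.356
G1 X129.071 Y7.656
G1 X119.308 Y19.258
M5
G00 X108.499 Y108.346
M4 S498
G1 X165.857 Y108.346 F1497
G1 X165.857 Y64.593
G1 X108.499 Y64.593
G1 X108.499 Y108.346
M5
G00 X110.727 Y21.231
M4 S498
G1 X109.001 Y25.811 F1497
G1 X105.896 Y28.800
G1 X102.227 Y30.269
G1 X98.811 Y30.286
G1 X96.463 Y28.922
G1 X96.000 Y26.245
G1 X98.238 Y22.326
G1 X103.993 Y17.233
M5

Since the viewBox matches the mm dimensions, user units are millimetres directly. The only transform is the Y-flip y_m = 113.416 − y_svg.

Shape 1 is a regular polygon drawn with `<polygon>`. Its stroke #ff0000 means score at S498, F1497. After flipping Y the toolpath is (119.308,19.258) → (127.325,32.129) → (142.044,28.481) → (143.123,13.356) → (129.071,7.656) → (119.308,19.258), returning to the start.

Shape 2 is a rectangle drawn with `<rect>`. Its stroke #ff0000 means score at S498, F1497. After flipping Y the toolpath is (108.499,108.346) → (165.857,108.346) → (165.857,64.593) → (108.499,64.593) → (108.499,108.346), returning to the start.

Shape 3 is a cubic bezier drawn with `<path>`. Its stroke #ff0000 means score at S498, F1497. After flipping Y the toolpath is (110.727,21.231) → (109.001,25.811) → (105.896,28.800) → (102.227,30.269) → (98.811,30.286) → (96.463,28.922) → (96.000,26.245) → (98.238,22.326) → (103.993,17.233).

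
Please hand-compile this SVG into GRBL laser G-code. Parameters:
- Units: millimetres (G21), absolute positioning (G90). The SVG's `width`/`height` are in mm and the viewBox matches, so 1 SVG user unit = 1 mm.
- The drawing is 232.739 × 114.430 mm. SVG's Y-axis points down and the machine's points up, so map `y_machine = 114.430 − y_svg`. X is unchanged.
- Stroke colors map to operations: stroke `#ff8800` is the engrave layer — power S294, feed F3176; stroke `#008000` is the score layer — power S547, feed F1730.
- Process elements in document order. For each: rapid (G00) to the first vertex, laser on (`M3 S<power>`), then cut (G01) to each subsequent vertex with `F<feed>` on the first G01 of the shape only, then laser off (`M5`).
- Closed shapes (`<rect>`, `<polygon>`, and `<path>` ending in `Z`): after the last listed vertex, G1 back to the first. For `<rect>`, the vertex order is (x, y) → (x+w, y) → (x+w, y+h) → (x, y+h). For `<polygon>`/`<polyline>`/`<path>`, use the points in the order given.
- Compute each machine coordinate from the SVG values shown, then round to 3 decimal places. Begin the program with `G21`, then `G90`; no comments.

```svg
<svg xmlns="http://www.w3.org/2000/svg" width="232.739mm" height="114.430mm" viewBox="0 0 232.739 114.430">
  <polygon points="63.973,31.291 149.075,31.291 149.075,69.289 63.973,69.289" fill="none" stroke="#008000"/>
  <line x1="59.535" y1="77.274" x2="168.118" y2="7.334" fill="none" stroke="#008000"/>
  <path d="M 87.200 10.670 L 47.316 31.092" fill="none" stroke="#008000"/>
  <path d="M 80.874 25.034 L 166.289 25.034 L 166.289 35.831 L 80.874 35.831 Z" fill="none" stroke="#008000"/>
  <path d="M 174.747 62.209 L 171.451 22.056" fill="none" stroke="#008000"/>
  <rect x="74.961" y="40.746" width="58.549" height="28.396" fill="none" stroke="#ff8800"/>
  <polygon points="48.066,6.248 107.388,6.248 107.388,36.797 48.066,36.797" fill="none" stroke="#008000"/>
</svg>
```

G21
G90
G00 X63.973 Y83.139
M3 S547
G01 X149.075 Y83.139 F1730
G01 X149.075 Y45.141
G01 X63.973 Y45.141
G01 X63.973 Y83.139
M5
G00 X59.535 Y37.156
M3 S547
G01 X168.118 Y107.096 F1730
M5
G00 X87.200 Y103.760
M3 S547
G01 X47.316 Y83.338 F1730
M5
G00 X80.874 Y89.396
M3 S547
G01 X166.289 Y89.396 F1730
G01 X166.289 Y78.599
G01 X80.874 Y78.599
G01 X80.874 Y89.396
M5
G00 X174.747 Y52.221
M3 S547
G01 X171.451 Y92.374 F1730
M5
G00 X74.961 Y73.684
M3 S294
G01 X133.510 Y73.684 F3176
G01 X133.510 Y45.288
G01 X74.961 Y45.288
G01 X74.961 Y73.684
M5
G00 X48.066 Y108.182
M3 S547
G01 X107.388 Y108.182 F1730
G01 X107.388 Y77.633
G01 X48.066 Y77.633
G01 X48.066 Y108.182
M5

Since the viewBox matches the mm dimensions, user units are millimetres directly. The only transform is the Y-flip y_m = 114.430 − y_svg.

Shape 1 is a rectangle drawn with `<polygon>`. Its stroke #008000 means score at S547, F1730. After flipping Y the toolpath is (63.973,83.139) → (149.075,83.139) → (149.075,45.141) → (63.973,45.141) → (63.973,83.139), returning to the start.

Shape 2 is a line segment drawn with `<line>`. Its stroke #008000 means score at S547, F1730. After flipping Y the toolpath is (59.535,37.156) → (168.118,107.096).

Shape 3 is a line segment drawn with `<path>`. Its stroke #008000 means score at S547, F1730. After flipping Y the toolpath is (87.200,103.760) → (47.316,83.338).

Shape 4 is a rectangle drawn with `<path>`. Its stroke #008000 means score at S547, F1730. After flipping Y the toolpath is (80.874,89.396) → (166.289,89.396) → (166.289,78.599) → (80.874,78.599) → (80.874,89.396), returning to the start.

Shape 5 is a line segment drawn with `<path>`. Its stroke #008000 means score at S547, F1730. After flipping Y the toolpath is (174.747,52.221) → (171.451,92.374).

Shape 6 is a rectangle drawn with `<rect>`. Its stroke #ff8800 means engrave at S294, F3176. After flipping Y the toolpath is (74.961,73.684) → (133.510,73.684) → (133.510,45.288) → (74.961,45.288) → (74.961,73.684), returning to the start.

Shape 7 is a rectangle drawn with `<polygon>`. Its stroke #008000 means score at S547, F1730. After flipping Y the toolpath is (48.066,108.182) → (107.388,108.182) → (107.388,77.633) → (48.066,77.633) → (48.066,108.182), returning to the start.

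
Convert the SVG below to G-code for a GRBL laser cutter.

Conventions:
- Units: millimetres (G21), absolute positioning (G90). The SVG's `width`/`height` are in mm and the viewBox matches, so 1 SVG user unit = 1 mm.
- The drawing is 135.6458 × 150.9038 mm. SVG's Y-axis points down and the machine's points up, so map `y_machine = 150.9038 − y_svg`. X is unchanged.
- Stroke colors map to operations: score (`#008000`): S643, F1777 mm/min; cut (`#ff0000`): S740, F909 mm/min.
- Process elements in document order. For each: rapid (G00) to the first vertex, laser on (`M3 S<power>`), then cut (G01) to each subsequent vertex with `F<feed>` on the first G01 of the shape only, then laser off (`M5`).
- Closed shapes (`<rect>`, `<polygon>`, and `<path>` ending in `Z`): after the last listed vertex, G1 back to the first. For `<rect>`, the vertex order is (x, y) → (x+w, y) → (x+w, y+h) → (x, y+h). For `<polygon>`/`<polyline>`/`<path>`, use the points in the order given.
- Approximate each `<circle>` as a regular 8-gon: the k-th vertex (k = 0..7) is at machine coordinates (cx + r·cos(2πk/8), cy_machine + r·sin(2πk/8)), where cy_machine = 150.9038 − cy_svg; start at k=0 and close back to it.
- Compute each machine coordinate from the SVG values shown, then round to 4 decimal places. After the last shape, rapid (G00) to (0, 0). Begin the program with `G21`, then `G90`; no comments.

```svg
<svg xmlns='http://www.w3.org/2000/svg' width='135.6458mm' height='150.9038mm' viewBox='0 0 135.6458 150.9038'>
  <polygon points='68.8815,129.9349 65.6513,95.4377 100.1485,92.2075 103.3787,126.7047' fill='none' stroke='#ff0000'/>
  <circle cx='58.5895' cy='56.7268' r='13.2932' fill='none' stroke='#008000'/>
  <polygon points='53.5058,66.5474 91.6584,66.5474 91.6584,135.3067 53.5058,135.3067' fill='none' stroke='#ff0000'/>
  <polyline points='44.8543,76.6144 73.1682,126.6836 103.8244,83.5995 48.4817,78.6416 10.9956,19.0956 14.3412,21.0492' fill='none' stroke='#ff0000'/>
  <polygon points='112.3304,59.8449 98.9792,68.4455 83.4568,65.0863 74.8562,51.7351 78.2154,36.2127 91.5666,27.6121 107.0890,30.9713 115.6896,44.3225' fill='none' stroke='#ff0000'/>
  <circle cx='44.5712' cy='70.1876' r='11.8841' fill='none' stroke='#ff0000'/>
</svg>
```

G21
G90
G00 X68.8815 Y20.9689
M3 S740
G01 X65.6513 Y55.4661 F909
G01 X100.1485 Y58.6963
G01 X103.3787 Y24.1991
G01 X68.8815 Y20.9689
M5
G00 X71.8827 Y94.1770
M3 S643
G01 X67.9892 Y103.5767 F1777
G01 X58.5895 Y107.4702
G01 X49.1898 Y103.5767
G01 X45.2963 Y94.1770
G01 X49.1898 Y84.7773
G01 X58.5895 Y80.8838
G01 X67.9892 Y84.7773
G01 X71.8827 Y94.1770
M5
G00 X53.5058 Y84.3564
M3 S740
G01 X91.6584 Y84.3564 F909
G01 X91.6584 Y15.5971
G01 X53.5058 Y15.5971
G01 X53.5058 Y84.3564
M5
G00 X44.8543 Y74.2894
M3 S740
G01 X73.1682 Y24.2202 F909
G01 X103.8244 Y67.3043
G01 X48.4817 Y72.2622
G01 X10.9956 Y131.8082
G01 X14.3412 Y129.8546
M5
G00 X112.3304 Y91.0589
M3 S740
G01 X98.9792 Y82.4583 F909
G01 X83.4568 Y85.8175
G01 X74.8562 Y99.1687
G01 X78.2154 Y114.6911
G01 X91.5666 Y123.2917
G01 X107.0890 Y119.9325
G01 X115.6896 Y106.5813
G01 X112.3304 Y91.0589
M5
G00 X56.4553 Y80.7162
M3 S740
G01 X52.9745 Y89.1195 F909
G01 X44.5712 Y92.6003
G01 X36.1679 Y89.1195
G01 X32.6871 Y80.7162
G01 X36.1679 Y72.3129
G01 X44.5712 Y68.8321
G01 X52.9745 Y72.3129
G01 X56.4553 Y80.7162
M5
G00 X0.0000 Y0.0000

viewBox `0 0 135.6458 150.9038` with mm width/height → 1 unit = 1 mm. Flip: y_m = 150.9038 − y_svg.

**Shape 1** — `<polygon>` regular polygon, stroke `#ff0000` → cut (S740, F909). Machine vertices: (68.8815,20.9689) → (65.6513,55.4661) → (100.1485,58.6963) → (103.3787,24.1991) → (68.8815,20.9689). Closed: final G1 returns to the first vertex.

**Shape 2** — `<circle>` circle, stroke `#008000` → score (S643, F1777). Machine vertices: (71.8827,94.1770) → (67.9892,103.5767) → (58.5895,107.4702) → (49.1898,103.5767) → (45.2963,94.1770) → (49.1898,84.7773) → (58.5895,80.8838) → (67.9892,84.7773) → (71.8827,94.1770). Closed: final G1 returns to the first vertex.

**Shape 3** — `<polygon>` rectangle, stroke `#ff0000` → cut (S740, F909). Machine vertices: (53.5058,84.3564) → (91.6584,84.3564) → (91.6584,15.5971) → (53.5058,15.5971) → (53.5058,84.3564). Closed: final G1 returns to the first vertex.

**Shape 4** — `<polyline>` open polyline, stroke `#ff0000` → cut (S740, F909). Machine vertices: (44.8543,74.2894) → (73.1682,24.2202) → (103.8244,67.3043) → (48.4817,72.2622) → (10.9956,131.8082) → (14.3412,129.8546). Open path.

**Shape 5** — `<polygon>` regular polygon, stroke `#ff0000` → cut (S740, F909). Machine vertices: (112.3304,91.0589) → (98.9792,82.4583) → (83.4568,85.8175) → (74.8562,99.1687) → (78.2154,114.6911) → (91.5666,123.2917) → (107.0890,119.9325) → (115.6896,106.5813) → (112.3304,91.0589). Closed: final G1 returns to the first vertex.

**Shape 6** — `<circle>` circle, stroke `#ff0000` → cut (S740, F909). Machine vertices: (56.4553,80.7162) → (52.9745,89.1195) → (44.5712,92.6003) → (36.1679,89.1195) → (32.6871,80.7162) → (36.1679,72.3129) → (44.5712,68.8321) → (52.9745,72.3129) → (56.4553,80.7162). Closed: final G1 returns to the first vertex.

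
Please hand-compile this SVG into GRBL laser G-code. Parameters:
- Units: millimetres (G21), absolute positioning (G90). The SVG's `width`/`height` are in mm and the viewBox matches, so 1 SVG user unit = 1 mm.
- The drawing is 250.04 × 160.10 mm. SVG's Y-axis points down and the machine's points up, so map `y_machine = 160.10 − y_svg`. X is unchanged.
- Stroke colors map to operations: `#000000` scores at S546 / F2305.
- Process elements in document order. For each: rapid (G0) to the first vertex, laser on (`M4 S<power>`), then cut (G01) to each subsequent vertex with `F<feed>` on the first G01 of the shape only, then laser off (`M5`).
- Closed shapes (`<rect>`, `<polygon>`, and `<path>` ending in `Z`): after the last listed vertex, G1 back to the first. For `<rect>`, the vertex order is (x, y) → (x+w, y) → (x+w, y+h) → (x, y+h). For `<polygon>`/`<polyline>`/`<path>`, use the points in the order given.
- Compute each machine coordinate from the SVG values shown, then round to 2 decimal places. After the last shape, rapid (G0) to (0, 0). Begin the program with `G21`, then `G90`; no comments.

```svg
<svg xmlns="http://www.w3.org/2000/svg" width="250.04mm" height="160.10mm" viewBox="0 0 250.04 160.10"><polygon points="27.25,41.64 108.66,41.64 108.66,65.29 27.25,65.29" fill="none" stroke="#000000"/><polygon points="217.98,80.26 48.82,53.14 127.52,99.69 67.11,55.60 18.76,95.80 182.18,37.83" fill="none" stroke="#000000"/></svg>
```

G21
G90
G0 X27.25 Y118.46
M4 S546
G01 X108.66 Y118.46 F2305
G01 X108.66 Y94.81
G01 X27.25 Y94.81
G01 X27.25 Y118.46
M5
G0 X217.98 Y79.84
M4 S546
G01 X48.82 Y106.96 F2305
G01 X127.52 Y60.41
G01 X67.11 Y104.50
G01 X18.76 Y64.30
G01 X182.18 Y122.27
G01 X217.98 Y79.84
M5
G0 X0.00 Y0.00

viewBox `0 0 250.04 160.10` with mm width/height → 1 unit = 1 mm. Flip: y_m = 160.10 − y_svg.

**Shape 1** — `<polygon>` rectangle, stroke `#000000` → score (S546, F2305). Machine vertices: (27.25,118.46) → (108.66,118.46) → (108.66,94.81) → (27.25,94.81) → (27.25,118.46). Closed: final G1 returns to the first vertex.

**Shape 2** — `<polygon>` closed polygon, stroke `#000000` → score (S546, F2305). Machine vertices: (217.98,79.84) → (48.82,106.96) → (127.52,60.41) → (67.11,104.50) → (18.76,64.30) → (182.18,122.27) → (217.98,79.84). Closed: final G1 returns to the first vertex.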